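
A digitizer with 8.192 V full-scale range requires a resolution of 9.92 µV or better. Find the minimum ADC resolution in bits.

20 bits

Number of steps required ≥ 8.192 V / 9.92 µV = 825806.45.
Need 2^N ≥ 825806.45; 2^19 = 524288, 2^20 = 1048576.
Minimum N = 20.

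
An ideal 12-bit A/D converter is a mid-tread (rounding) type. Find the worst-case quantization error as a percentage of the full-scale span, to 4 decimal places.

Rounding → worst-case error = ½ LSB = V_FS/2^13, so 100/8192 = 0.012207 % of full scale.

0.0122 %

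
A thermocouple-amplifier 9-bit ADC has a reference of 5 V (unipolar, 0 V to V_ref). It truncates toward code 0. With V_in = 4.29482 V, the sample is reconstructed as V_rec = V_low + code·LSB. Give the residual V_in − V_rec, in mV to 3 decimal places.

LSB = 5/2^9 = 9.766 mV.
Scaled input = 439.7896 LSBs, so code = 439.
Reconstructed: 4.2871094 V.
V_in − V_rec = 0.00771062 V = 7.711 mV.

7.711 mV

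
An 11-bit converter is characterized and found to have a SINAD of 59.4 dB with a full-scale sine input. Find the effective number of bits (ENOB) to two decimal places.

9.57 bits

ENOB = (SINAD − 1.76) / 6.02 = (59.4 − 1.76)/6.02 = 9.575.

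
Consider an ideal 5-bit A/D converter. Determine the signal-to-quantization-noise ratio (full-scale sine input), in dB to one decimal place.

31.9 dB

SNR ≈ 6.02·N + 1.76 dB = 6.02·5 + 1.76 = 31.86 dB.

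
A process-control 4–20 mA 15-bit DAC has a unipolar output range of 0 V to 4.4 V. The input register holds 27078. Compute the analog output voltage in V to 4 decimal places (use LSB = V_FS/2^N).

LSB = 4.4 V / 2^15 = 134.28 µV.
V_out = 0 + 27078 × 0.000134277 V = 3.63596 V.

3.6360 V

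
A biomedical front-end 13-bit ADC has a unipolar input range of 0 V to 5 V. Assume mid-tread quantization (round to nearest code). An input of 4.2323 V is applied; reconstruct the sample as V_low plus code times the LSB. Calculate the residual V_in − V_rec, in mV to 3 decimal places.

LSB = 5/2^13 = 0.610 mV.
(V_in − V_low)/LSB = (4.2323 − 0)/0.000610352 = 6934.2003 → code 6934 (round).
V_rec = 0 + 6934·0.000610352 = 4.2321777 V.
V_in − V_rec = 0.000122266 V = 0.122 mV.

0.122 mV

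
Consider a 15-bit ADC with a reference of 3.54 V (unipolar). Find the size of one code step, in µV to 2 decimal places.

108.03 µV

Full-scale span = 3.54 V.
LSB = 3.54 / 2^15 = 3.54 / 32768 = 0.000108032 V = 108.03 µV.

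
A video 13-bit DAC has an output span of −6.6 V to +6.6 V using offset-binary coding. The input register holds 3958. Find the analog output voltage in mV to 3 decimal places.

LSB = 13.2 V / 2^13 = 1.611 mV.
V_out = (−6.6) + 3958 × 0.00161133 V = -0.222363 V.
= -222.363 mV.

-222.363 mV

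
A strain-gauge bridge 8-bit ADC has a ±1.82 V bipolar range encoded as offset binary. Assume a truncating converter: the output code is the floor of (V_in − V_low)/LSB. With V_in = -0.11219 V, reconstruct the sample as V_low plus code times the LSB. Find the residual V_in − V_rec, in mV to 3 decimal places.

One LSB is 3.64 V / 256 = 14.219 mV.
(V_in − V_low)/LSB = (-0.11219 − (−1.82))/0.0142188 = 120.1097 → code 120 (floor).
Reconstructed: -0.11375 V.
V_in − V_rec = 0.00156 V = 1.560 mV.

1.560 mV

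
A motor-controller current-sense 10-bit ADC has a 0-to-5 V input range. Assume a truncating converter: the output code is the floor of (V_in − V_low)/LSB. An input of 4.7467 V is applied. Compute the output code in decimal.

With 1024 levels over 5 V, one step is 4.883 mV.
(4.7467 − 0) / 0.00488281 = 972.124 LSBs.
So the output code is 972.

code 972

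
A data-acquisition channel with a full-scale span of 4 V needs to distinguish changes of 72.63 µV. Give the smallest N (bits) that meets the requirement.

16 bits

Number of steps required ≥ 4 V / 72.63 µV = 55073.66.
Need 2^N ≥ 55073.66; 2^15 = 32768, 2^16 = 65536.
Minimum N = 16.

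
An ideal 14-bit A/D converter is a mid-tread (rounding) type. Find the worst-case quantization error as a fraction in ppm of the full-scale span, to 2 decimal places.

30.52 ppm

Rounding → worst-case error = ½ LSB = V_FS/2^15, so 1e+06/32768 = 30.5176 ppm of full scale.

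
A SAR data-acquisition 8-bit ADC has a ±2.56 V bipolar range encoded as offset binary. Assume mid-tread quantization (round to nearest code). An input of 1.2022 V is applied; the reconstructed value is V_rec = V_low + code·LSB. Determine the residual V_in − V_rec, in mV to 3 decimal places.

2.200 mV

One LSB is 5.12 V / 256 = 20.000 mV.
Scaled input = 188.1100 LSBs, so code = 188.
V_rec = (−2.56) + 188·0.02 = 1.2 V.
V_in − V_rec = 0.0022 V = 2.200 mV.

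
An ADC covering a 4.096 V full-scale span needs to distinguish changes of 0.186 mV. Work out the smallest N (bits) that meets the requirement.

Number of steps required ≥ 4.096 V / 0.186 mV = 22021.51.
Need 2^N ≥ 22021.51; 2^14 = 16384, 2^15 = 32768.
Minimum N = 15.

15 bits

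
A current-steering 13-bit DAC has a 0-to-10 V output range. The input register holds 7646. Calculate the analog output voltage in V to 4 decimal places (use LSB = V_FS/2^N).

9.3335 V

LSB = 10 V / 2^13 = 1.221 mV.
V_out = 0 + 7646 × 0.0012207 V = 9.3335 V.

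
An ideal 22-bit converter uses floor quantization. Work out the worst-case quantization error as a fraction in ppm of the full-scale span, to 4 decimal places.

Truncating → worst-case error = 1 LSB = V_FS/2^22, so 1e+06/4194304 = 0.238419 ppm of full scale.

0.2384 ppm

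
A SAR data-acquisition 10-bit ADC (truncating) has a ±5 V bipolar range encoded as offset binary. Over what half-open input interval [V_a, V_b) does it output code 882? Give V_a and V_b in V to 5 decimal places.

[3.61328 V, 3.62305 V)

LSB = 10/2^10 = 9.766 mV.
V_a = V_low + 882·LSB = 3.61328 V; V_b = V_low + 883·LSB = 3.62305 V.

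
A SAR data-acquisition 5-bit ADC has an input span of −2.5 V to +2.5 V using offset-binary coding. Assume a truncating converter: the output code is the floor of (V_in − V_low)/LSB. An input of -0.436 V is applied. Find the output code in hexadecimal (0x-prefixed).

LSB = 5 V / 32 = 156.250 mV.
Input sits at 13.210 steps above V_low.
Floor → code 13.
In hexadecimal (0x-prefixed): 0xD.

code 0xD (decimal 13)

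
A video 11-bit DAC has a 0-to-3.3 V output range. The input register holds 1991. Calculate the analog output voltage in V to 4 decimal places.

3.2082 V

LSB = 3.3 V / 2^11 = 1.611 mV.
V_out = 0 + 1991 × 0.00161133 V = 3.20815 V.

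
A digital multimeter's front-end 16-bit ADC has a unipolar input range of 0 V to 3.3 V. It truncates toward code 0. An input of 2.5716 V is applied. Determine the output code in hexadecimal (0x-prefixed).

LSB = 3.3 V / 65536 = 50.35 µV.
(V_in − V_low)/LSB = (2.5716 − 0) / 5.0354e-05 = 51070.417.
Floor → code 51070.
In hexadecimal (0x-prefixed): 0xC77E.

code 0xC77E (decimal 51070)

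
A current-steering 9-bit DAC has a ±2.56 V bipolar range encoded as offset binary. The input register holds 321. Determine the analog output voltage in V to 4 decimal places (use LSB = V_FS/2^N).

LSB = 5.12 V / 2^9 = 10.000 mV.
V_out = (−2.56) + 321 × 0.01 V = 0.65 V.

0.6500 V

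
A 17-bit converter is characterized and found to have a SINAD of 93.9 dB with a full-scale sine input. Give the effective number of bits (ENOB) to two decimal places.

15.31 bits

ENOB = (SINAD − 1.76) / 6.02 = (93.9 − 1.76)/6.02 = 15.306.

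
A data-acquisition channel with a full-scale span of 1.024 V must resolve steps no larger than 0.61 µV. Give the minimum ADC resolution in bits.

Number of steps required ≥ 1.024 V / 0.61 µV = 1678688.52.
Need 2^N ≥ 1678688.52; 2^20 = 1048576, 2^21 = 2097152.
Minimum N = 21.

21 bits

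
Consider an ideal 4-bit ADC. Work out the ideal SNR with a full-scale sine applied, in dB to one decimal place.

SNR ≈ 6.02·N + 1.76 dB = 6.02·4 + 1.76 = 25.84 dB.

25.8 dB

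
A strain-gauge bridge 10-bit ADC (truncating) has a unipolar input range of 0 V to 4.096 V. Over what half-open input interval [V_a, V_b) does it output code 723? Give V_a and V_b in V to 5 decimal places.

[2.89200 V, 2.89600 V)

LSB = 4.096/2^10 = 4.000 mV.
V_a = V_low + 723·LSB = 2.892 V; V_b = V_low + 724·LSB = 2.896 V.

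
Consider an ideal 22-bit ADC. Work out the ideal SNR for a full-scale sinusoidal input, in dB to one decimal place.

SNR ≈ 6.02·N + 1.76 dB = 6.02·22 + 1.76 = 134.20 dB.

134.2 dB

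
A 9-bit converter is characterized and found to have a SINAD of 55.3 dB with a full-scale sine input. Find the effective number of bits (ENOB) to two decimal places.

8.89 bits

ENOB = (SINAD − 1.76) / 6.02 = (55.3 − 1.76)/6.02 = 8.894.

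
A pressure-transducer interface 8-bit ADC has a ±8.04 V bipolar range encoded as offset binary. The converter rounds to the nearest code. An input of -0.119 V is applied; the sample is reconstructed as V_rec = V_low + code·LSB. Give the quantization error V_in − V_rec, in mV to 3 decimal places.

6.625 mV

LSB = 16.08/2^8 = 62.812 mV.
(V_in − V_low)/LSB = (-0.119 − (−8.04))/0.0628125 = 126.1055 → code 126 (round).
Code 126 maps back to (−8.04) + 126×0.0628125 V = -0.125625 V.
Difference: 0.006625 V → 6.625 mV.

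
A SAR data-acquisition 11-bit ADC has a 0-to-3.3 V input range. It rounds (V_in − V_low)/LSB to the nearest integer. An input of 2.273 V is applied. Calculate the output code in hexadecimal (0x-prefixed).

code 0x583 (decimal 1411)

Full-scale span = 3.3 V; LSB = 3.3/2^11 = 1.611 mV.
(V_in − V_low)/LSB = (2.273 − 0) / 0.00161133 = 1410.638.
Round → code 1411.
In hexadecimal (0x-prefixed): 0x583.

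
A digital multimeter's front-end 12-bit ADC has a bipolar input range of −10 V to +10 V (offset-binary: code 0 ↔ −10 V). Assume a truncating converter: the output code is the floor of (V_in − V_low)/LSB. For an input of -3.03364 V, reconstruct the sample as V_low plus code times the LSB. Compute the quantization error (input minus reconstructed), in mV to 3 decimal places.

3.469 mV

LSB = 20/2^12 = 4.883 mV.
(-3.03364 − (−10))/0.00488281 = 1426.7105; ⌊·⌋ gives code 1426.
V_rec = (−10) + 1426·0.00488281 = -3.0371094 V.
Error = -3.03364 − (−3.0371094) = 0.00346937 V = 3.469 mV.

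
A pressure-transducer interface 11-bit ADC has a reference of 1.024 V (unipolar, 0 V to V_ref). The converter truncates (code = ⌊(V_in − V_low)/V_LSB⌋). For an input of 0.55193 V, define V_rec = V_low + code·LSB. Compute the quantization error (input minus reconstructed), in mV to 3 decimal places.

Step size: 1.024 V ÷ 2^11 = 0.500 mV.
(0.55193 − 0)/0.0005 = 1103.8600; ⌊·⌋ gives code 1103.
Code 1103 maps back to 0 + 1103×0.0005 V = 0.5515 V.
Difference: 0.00043 V → 0.430 mV.

0.430 mV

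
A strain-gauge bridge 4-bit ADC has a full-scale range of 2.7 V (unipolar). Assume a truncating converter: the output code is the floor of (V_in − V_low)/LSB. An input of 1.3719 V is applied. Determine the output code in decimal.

code 8

Full-scale span = 2.7 V; LSB = 2.7/2^4 = 168.750 mV.
(1.3719 − 0) / 0.16875 = 8.130 LSBs.
Floor → code 8.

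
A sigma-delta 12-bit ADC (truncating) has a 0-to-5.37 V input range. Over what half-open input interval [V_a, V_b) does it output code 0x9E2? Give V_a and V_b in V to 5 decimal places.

[3.31692 V, 3.31823 V)

LSB = 5.37/2^12 = 1.311 mV.
Code 0x9E2 = 2530 decimal.
V_a = V_low + 2530·LSB = 3.31692 V; V_b = V_low + 2531·LSB = 3.31823 V.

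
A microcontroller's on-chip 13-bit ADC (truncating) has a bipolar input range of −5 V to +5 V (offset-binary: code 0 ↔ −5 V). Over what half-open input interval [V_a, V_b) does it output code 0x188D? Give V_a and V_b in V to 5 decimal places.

[2.67212 V, 2.67334 V)

LSB = 10/2^13 = 1.221 mV.
Code 0x188D = 6285 decimal.
V_a = V_low + 6285·LSB = 2.67212 V; V_b = V_low + 6286·LSB = 2.67334 V.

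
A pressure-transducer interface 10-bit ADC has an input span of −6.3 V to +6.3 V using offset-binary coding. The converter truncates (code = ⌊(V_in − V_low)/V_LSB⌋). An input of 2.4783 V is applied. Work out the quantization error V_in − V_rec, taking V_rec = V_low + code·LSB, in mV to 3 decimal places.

5.058 mV

LSB = 12.6/2^10 = 12.305 mV.
Scaled input = 713.4110 LSBs, so code = 713.
Code 713 maps back to (−6.3) + 713×0.0123047 V = 2.4732422 V.
V_in − V_rec = 0.00505781 V = 5.058 mV.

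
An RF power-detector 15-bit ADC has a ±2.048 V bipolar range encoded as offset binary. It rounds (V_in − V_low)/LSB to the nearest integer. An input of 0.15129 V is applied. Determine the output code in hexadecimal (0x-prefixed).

code 0x44BA (decimal 17594)

With 32768 levels over 4.096 V, one step is 125.00 µV.
(V_in − V_low)/LSB = (0.15129 − (−2.048)) / 0.000125 = 17594.320.
Round → code 17594.
In hexadecimal (0x-prefixed): 0x44BA.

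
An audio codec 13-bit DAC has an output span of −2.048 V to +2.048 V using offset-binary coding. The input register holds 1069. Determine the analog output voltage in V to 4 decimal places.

-1.5135 V

LSB = 4.096 V / 2^13 = 0.500 mV.
V_out = (−2.048) + 1069 × 0.0005 V = -1.5135 V.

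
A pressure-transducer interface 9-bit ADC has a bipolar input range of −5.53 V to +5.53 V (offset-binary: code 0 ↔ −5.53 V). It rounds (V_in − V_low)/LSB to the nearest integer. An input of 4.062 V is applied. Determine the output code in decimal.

LSB = 11.06 V / 512 = 21.602 mV.
(V_in − V_low)/LSB = (4.062 − (−5.53)) / 0.0216016 = 444.042.
Round → code 444.

code 444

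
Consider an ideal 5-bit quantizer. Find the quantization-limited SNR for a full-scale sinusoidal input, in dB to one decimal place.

31.9 dB

SNR ≈ 6.02·N + 1.76 dB = 6.02·5 + 1.76 = 31.86 dB.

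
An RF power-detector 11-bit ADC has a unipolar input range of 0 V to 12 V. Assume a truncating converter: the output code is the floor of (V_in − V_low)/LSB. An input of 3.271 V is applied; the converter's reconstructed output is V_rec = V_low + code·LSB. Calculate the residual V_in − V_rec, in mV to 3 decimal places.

1.469 mV

Step size: 12 V ÷ 2^11 = 5.859 mV.
(3.271 − 0)/0.00585938 = 558.2507; ⌊·⌋ gives code 558.
V_rec = 0 + 558·0.00585938 = 3.2695312 V.
V_in − V_rec = 0.00146875 V = 1.469 mV.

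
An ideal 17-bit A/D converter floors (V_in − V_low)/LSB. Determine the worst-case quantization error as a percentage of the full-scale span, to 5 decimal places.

Truncating → worst-case error = 1 LSB = V_FS/2^17, so 100/131072 = 0.000762939 % of full scale.

0.00076 %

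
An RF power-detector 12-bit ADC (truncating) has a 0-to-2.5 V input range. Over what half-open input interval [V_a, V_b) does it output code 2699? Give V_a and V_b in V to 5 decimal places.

[1.64734 V, 1.64795 V)

LSB = 2.5/2^12 = 0.610 mV.
V_a = V_low + 2699·LSB = 1.64734 V; V_b = V_low + 2700·LSB = 1.64795 V.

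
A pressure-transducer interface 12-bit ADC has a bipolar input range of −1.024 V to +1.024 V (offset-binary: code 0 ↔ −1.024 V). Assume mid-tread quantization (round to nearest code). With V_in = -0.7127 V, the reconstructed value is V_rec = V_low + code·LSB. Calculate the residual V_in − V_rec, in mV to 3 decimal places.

-0.200 mV

Step size: 2.048 V ÷ 2^12 = 0.500 mV.
(V_in − V_low)/LSB = (-0.7127 − (−1.024))/0.0005 = 622.6000 → code 623 (round).
Reconstructed: -0.7125 V.
Difference: -0.0002 V → -0.200 mV.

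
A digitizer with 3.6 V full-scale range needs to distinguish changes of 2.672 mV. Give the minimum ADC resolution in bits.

11 bits

Number of steps required ≥ 3.6 V / 2.672 mV = 1347.31.
Need 2^N ≥ 1347.31; 2^10 = 1024, 2^11 = 2048.
Minimum N = 11.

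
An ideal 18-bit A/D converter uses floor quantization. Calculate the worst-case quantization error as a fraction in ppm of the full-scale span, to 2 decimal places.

3.81 ppm

Truncating → worst-case error = 1 LSB = V_FS/2^18, so 1e+06/262144 = 3.8147 ppm of full scale.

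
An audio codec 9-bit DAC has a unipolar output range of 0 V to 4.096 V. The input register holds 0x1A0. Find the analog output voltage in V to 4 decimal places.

LSB = 4.096 V / 2^9 = 8.000 mV.
Code 0x1A0 = 416 decimal.
V_out = 0 + 416 × 0.008 V = 3.328 V.

3.3280 V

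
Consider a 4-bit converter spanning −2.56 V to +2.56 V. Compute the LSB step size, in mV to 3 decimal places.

Full-scale span = 5.12 V.
LSB = 5.12 / 2^4 = 5.12 / 16 = 0.32 V = 320.000 mV.

320.000 mV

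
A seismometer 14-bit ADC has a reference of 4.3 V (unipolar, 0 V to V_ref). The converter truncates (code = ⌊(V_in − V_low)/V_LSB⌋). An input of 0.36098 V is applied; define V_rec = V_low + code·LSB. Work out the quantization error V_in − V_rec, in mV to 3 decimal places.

One LSB is 4.3 V / 16384 = 262.45 µV.
Scaled input = 1375.4177 LSBs, so code = 1375.
Code 1375 maps back to 0 + 1375×0.000262451 V = 0.36087036 V.
V_in − V_rec = 0.000109639 V = 0.110 mV.

0.110 mV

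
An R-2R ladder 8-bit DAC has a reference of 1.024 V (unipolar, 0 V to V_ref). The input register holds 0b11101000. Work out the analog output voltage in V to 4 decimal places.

0.9280 V

LSB = 1.024 V / 2^8 = 4.000 mV.
Code 0b11101000 = 232 decimal.
V_out = 0 + 232 × 0.004 V = 0.928 V.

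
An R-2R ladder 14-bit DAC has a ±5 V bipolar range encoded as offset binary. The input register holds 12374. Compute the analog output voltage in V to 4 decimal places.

LSB = 10 V / 2^14 = 0.610 mV.
V_out = (−5) + 12374 × 0.000610352 V = 2.55249 V.

2.5525 V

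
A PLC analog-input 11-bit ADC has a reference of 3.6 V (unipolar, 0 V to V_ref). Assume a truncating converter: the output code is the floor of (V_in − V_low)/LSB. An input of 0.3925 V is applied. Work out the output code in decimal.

code 223

Full-scale span = 3.6 V; LSB = 3.6/2^11 = 1.758 mV.
Input sits at 223.289 steps above V_low.
Floor → code 223.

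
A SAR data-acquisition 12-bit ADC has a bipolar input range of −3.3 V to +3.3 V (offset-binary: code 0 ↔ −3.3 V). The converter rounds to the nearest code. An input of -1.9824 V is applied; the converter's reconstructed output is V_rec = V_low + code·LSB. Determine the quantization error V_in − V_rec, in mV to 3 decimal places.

-0.466 mV

LSB = 6.6/2^12 = 1.611 mV.
(-1.9824 − (−3.3))/0.00161133 = 817.7105; round gives code 818.
V_rec = (−3.3) + 818·0.00161133 = -1.9819336 V.
V_in − V_rec = -0.000466406 V = -0.466 mV.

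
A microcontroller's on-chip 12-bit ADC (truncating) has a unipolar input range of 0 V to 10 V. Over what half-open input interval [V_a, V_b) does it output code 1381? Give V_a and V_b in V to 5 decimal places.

LSB = 10/2^12 = 2.441 mV.
V_a = V_low + 1381·LSB = 3.37158 V; V_b = V_low + 1382·LSB = 3.37402 V.

[3.37158 V, 3.37402 V)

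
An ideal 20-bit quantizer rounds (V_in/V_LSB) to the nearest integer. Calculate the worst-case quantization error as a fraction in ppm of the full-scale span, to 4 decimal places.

0.4768 ppm

Rounding → worst-case error = ½ LSB = V_FS/2^21, so 1e+06/2097152 = 0.476837 ppm of full scale.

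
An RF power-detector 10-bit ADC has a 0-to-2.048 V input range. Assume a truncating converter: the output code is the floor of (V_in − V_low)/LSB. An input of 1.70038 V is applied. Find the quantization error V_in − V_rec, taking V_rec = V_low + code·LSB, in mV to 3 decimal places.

0.380 mV

LSB = 2.048/2^10 = 2.000 mV.
(V_in − V_low)/LSB = (1.70038 − 0)/0.002 = 850.1900 → code 850 (floor).
V_rec = 0 + 850·0.002 = 1.7 V.
Error = 1.70038 − 1.7 = 0.00038 V = 0.380 mV.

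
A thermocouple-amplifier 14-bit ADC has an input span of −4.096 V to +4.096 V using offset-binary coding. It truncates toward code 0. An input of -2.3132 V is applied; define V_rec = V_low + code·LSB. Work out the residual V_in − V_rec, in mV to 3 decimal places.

0.300 mV

LSB = 8.192/2^14 = 0.500 mV.
(V_in − V_low)/LSB = (-2.3132 − (−4.096))/0.0005 = 3565.6000 → code 3565 (floor).
Reconstructed: -2.3135 V.
V_in − V_rec = 0.0003 V = 0.300 mV.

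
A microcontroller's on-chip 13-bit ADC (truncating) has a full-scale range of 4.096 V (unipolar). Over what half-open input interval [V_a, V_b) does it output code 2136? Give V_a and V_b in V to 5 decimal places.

[1.06800 V, 1.06850 V)

LSB = 4.096/2^13 = 0.500 mV.
V_a = V_low + 2136·LSB = 1.068 V; V_b = V_low + 2137·LSB = 1.0685 V.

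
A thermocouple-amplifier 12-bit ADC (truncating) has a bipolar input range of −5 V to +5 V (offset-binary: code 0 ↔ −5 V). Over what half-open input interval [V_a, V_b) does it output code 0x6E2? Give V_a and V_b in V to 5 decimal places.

LSB = 10/2^12 = 2.441 mV.
Code 0x6E2 = 1762 decimal.
V_a = V_low + 1762·LSB = -0.698242 V; V_b = V_low + 1763·LSB = -0.695801 V.

[-0.69824 V, -0.69580 V)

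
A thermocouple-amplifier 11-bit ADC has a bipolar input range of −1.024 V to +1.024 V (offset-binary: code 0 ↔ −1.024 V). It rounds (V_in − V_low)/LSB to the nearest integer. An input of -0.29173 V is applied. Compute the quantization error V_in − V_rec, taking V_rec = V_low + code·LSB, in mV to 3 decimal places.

0.270 mV

Step size: 2.048 V ÷ 2^11 = 1.000 mV.
(-0.29173 − (−1.024))/0.001 = 732.2700; round gives code 732.
Code 732 maps back to (−1.024) + 732×0.001 V = -0.292 V.
Difference: 0.00027 V → 0.270 mV.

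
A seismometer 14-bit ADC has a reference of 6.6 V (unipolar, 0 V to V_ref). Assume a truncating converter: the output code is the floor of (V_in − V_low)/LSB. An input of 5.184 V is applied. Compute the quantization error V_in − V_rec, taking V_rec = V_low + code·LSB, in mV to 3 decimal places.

0.357 mV

One LSB is 6.6 V / 16384 = 402.83 µV.
(V_in − V_low)/LSB = (5.184 − 0)/0.000402832 = 12868.8873 → code 12868 (floor).
Reconstructed: 5.1836426 V.
Difference: 0.000357422 V → 0.357 mV.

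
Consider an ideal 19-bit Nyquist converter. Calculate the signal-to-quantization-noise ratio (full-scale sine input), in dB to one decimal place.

116.1 dB

SNR ≈ 6.02·N + 1.76 dB = 6.02·19 + 1.76 = 116.14 dB.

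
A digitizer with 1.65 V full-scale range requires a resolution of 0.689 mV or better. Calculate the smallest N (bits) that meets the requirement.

12 bits

Number of steps required ≥ 1.65 V / 0.689 mV = 2394.78.
Need 2^N ≥ 2394.78; 2^11 = 2048, 2^12 = 4096.
Minimum N = 12.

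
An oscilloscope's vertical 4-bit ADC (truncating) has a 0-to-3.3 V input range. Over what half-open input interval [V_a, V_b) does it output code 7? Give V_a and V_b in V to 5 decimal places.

LSB = 3.3/2^4 = 206.250 mV.
V_a = V_low + 7·LSB = 1.44375 V; V_b = V_low + 8·LSB = 1.65 V.

[1.44375 V, 1.65000 V)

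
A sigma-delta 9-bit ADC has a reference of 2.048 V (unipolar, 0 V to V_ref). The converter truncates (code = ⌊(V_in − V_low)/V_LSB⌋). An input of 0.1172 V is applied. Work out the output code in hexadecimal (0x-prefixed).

With 512 levels over 2.048 V, one step is 4.000 mV.
(0.1172 − 0) / 0.004 = 29.300 LSBs.
⌊·⌋(29.300) = 29.
In hexadecimal (0x-prefixed): 0x1D.

code 0x1D (decimal 29)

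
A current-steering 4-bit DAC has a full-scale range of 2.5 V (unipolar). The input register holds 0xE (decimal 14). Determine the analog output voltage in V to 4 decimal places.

2.1875 V

LSB = 2.5 V / 2^4 = 156.250 mV.
Code 0xE = 14 decimal.
V_out = 0 + 14 × 0.15625 V = 2.1875 V.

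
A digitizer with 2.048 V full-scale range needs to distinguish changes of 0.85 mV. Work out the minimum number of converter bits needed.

Number of steps required ≥ 2.048 V / 0.85 mV = 2409.41.
Need 2^N ≥ 2409.41; 2^11 = 2048, 2^12 = 4096.
Minimum N = 12.

12 bits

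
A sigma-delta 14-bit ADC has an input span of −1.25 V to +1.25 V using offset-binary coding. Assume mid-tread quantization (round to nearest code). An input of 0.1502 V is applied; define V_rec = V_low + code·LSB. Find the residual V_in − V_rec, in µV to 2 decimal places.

One LSB is 2.5 V / 16384 = 152.59 µV.
(V_in − V_low)/LSB = (0.1502 − (−1.25))/0.000152588 = 9176.3507 → code 9176 (round).
Reconstructed: 0.15014648 V.
V_in − V_rec = 5.35156e-05 V = 53.52 µV.

53.52 µV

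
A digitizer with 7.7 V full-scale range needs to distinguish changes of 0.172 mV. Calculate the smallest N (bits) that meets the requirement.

16 bits

Number of steps required ≥ 7.7 V / 0.172 mV = 44767.44.
Need 2^N ≥ 44767.44; 2^15 = 32768, 2^16 = 65536.
Minimum N = 16.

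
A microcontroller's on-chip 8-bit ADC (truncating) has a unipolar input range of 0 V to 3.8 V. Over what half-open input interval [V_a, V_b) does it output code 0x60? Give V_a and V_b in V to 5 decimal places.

LSB = 3.8/2^8 = 14.844 mV.
Code 0x60 = 96 decimal.
V_a = V_low + 96·LSB = 1.425 V; V_b = V_low + 97·LSB = 1.43984 V.

[1.42500 V, 1.43984 V)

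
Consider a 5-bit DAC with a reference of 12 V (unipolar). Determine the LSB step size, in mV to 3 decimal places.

Full-scale span = 12 V.
LSB = 12 / 2^5 = 12 / 32 = 0.375 V = 375.000 mV.

375.000 mV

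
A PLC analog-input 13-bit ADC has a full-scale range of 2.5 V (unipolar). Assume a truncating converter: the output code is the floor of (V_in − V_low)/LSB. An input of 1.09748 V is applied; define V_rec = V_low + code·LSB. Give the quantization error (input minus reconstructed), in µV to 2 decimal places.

One LSB is 2.5 V / 8192 = 305.18 µV.
(1.09748 − 0)/0.000305176 = 3596.2225; ⌊·⌋ gives code 3596.
Code 3596 maps back to 0 + 3596×0.000305176 V = 1.0974121 V.
Error = 1.09748 − 1.0974121 = 6.78906e-05 V = 67.89 µV.

67.89 µV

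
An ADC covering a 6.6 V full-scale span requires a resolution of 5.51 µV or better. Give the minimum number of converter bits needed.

21 bits

Number of steps required ≥ 6.6 V / 5.51 µV = 1197822.14.
Need 2^N ≥ 1197822.14; 2^20 = 1048576, 2^21 = 2097152.
Minimum N = 21.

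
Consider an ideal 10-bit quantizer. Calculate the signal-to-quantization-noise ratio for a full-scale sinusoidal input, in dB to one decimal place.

62.0 dB

SNR ≈ 6.02·N + 1.76 dB = 6.02·10 + 1.76 = 61.96 dB.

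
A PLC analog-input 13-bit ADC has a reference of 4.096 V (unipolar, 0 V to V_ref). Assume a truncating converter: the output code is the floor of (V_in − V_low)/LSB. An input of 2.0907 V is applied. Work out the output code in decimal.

code 4181

With 8192 levels over 4.096 V, one step is 0.500 mV.
(2.0907 − 0) / 0.0005 = 4181.400 LSBs.
Floor → code 4181.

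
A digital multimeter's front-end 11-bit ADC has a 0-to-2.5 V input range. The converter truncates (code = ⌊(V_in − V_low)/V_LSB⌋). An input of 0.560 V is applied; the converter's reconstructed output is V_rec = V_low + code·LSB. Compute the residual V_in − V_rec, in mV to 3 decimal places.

One LSB is 2.5 V / 2048 = 1.221 mV.
(0.560 − 0)/0.0012207 = 458.7520; ⌊·⌋ gives code 458.
Code 458 maps back to 0 + 458×0.0012207 V = 0.55908203 V.
Difference: 0.000917969 V → 0.918 mV.

0.918 mV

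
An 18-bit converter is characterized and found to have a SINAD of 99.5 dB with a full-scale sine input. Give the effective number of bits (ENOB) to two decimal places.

ENOB = (SINAD − 1.76) / 6.02 = (99.5 − 1.76)/6.02 = 16.236.

16.24 bits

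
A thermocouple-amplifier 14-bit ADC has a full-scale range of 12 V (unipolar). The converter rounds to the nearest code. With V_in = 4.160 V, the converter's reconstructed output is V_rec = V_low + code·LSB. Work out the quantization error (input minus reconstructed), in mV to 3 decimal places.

-0.156 mV

LSB = 12/2^14 = 0.732 mV.
(4.160 − 0)/0.000732422 = 5679.7867; round gives code 5680.
Reconstructed: 4.1601562 V.
Error = 4.160 − 4.1601562 = -0.00015625 V = -0.156 mV.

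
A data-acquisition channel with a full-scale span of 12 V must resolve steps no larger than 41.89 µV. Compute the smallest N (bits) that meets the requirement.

Number of steps required ≥ 12 V / 41.89 µV = 286464.55.
Need 2^N ≥ 286464.55; 2^18 = 262144, 2^19 = 524288.
Minimum N = 19.

19 bits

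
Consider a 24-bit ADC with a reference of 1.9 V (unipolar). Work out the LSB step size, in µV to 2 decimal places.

Full-scale span = 1.9 V.
LSB = 1.9 / 2^24 = 1.9 / 16777216 = 1.13249e-07 V = 0.11 µV.

0.11 µV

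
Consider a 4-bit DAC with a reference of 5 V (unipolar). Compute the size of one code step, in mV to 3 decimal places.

312.500 mV

Full-scale span = 5 V.
LSB = 5 / 2^4 = 5 / 16 = 0.3125 V = 312.500 mV.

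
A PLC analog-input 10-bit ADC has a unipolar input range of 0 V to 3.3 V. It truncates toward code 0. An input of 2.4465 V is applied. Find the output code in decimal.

code 759

LSB = 3.3 V / 1024 = 3.223 mV.
(2.4465 − 0) / 0.00322266 = 759.156 LSBs.
So the output code is 759.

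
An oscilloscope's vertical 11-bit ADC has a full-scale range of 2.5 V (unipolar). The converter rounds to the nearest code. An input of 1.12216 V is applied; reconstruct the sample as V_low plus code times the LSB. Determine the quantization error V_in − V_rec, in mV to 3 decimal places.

0.334 mV

One LSB is 2.5 V / 2048 = 1.221 mV.
(1.12216 − 0)/0.0012207 = 919.2735; round gives code 919.
V_rec = 0 + 919·0.0012207 = 1.1218262 V.
Error = 1.12216 − 1.1218262 = 0.000333828 V = 0.334 mV.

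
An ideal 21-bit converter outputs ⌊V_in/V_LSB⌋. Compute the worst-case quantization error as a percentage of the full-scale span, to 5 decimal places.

Truncating → worst-case error = 1 LSB = V_FS/2^21, so 100/2097152 = 4.76837e-05 % of full scale.

0.00005 %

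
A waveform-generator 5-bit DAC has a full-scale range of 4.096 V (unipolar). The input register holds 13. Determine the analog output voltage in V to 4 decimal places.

LSB = 4.096 V / 2^5 = 128.000 mV.
V_out = 0 + 13 × 0.128 V = 1.664 V.

1.6640 V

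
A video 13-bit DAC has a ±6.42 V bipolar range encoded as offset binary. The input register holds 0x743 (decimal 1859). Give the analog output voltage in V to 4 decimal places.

-3.5062 V

LSB = 12.84 V / 2^13 = 1.567 mV.
Code 0x743 = 1859 decimal.
V_out = (−6.42) + 1859 × 0.00156738 V = -3.50624 V.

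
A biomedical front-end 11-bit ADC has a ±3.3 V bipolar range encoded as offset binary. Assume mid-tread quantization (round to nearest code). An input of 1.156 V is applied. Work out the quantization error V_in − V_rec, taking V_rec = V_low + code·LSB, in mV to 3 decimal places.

-0.934 mV

One LSB is 6.6 V / 2048 = 3.223 mV.
(V_in − V_low)/LSB = (1.156 − (−3.3))/0.00322266 = 1382.7103 → code 1383 (round).
V_rec = (−3.3) + 1383·0.00322266 = 1.1569336 V.
Error = 1.156 − 1.1569336 = -0.000933594 V = -0.934 mV.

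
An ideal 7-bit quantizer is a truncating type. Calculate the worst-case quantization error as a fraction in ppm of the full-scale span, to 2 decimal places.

7812.50 ppm

Truncating → worst-case error = 1 LSB = V_FS/2^7, so 1e+06/128 = 7812.5 ppm of full scale.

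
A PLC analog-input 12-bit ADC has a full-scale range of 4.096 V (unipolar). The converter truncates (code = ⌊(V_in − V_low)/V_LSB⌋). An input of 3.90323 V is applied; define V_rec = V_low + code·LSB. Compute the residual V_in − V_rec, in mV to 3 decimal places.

0.230 mV

One LSB is 4.096 V / 4096 = 1.000 mV.
Scaled input = 3903.2300 LSBs, so code = 3903.
V_rec = 0 + 3903·0.001 = 3.903 V.
Error = 3.90323 − 3.903 = 0.00023 V = 0.230 mV.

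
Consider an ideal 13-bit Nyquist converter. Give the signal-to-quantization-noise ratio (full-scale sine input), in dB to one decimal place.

80.0 dB

SNR ≈ 6.02·N + 1.76 dB = 6.02·13 + 1.76 = 80.02 dB.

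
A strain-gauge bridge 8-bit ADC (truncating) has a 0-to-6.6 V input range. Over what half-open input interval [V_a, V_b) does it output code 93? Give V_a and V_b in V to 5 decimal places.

[2.39766 V, 2.42344 V)

LSB = 6.6/2^8 = 25.781 mV.
V_a = V_low + 93·LSB = 2.39766 V; V_b = V_low + 94·LSB = 2.42344 V.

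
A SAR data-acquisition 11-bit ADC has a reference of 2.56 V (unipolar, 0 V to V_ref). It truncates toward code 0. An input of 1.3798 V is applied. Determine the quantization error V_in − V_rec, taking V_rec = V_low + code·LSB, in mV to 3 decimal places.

Step size: 2.56 V ÷ 2^11 = 1.250 mV.
(1.3798 − 0)/0.00125 = 1103.8400; ⌊·⌋ gives code 1103.
Code 1103 maps back to 0 + 1103×0.00125 V = 1.37875 V.
Difference: 0.00105 V → 1.050 mV.

1.050 mV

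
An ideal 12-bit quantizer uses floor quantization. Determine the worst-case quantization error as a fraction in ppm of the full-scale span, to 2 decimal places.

Truncating → worst-case error = 1 LSB = V_FS/2^12, so 1e+06/4096 = 244.141 ppm of full scale.

244.14 ppm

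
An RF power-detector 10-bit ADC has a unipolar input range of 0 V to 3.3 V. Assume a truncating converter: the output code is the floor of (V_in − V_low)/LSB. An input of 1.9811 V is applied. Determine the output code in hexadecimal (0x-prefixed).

code 0x266 (decimal 614)

LSB = 3.3 V / 1024 = 3.223 mV.
(1.9811 − 0) / 0.00322266 = 614.741 LSBs.
Floor → code 614.
In hexadecimal (0x-prefixed): 0x266.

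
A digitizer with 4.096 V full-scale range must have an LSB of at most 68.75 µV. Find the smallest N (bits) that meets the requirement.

16 bits

Number of steps required ≥ 4.096 V / 68.75 µV = 59578.18.
Need 2^N ≥ 59578.18; 2^15 = 32768, 2^16 = 65536.
Minimum N = 16.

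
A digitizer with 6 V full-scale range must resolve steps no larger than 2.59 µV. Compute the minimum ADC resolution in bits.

22 bits

Number of steps required ≥ 6 V / 2.59 µV = 2316602.32.
Need 2^N ≥ 2316602.32; 2^21 = 2097152, 2^22 = 4194304.
Minimum N = 22.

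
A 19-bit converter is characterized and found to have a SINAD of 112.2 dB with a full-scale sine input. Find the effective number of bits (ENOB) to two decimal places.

ENOB = (SINAD − 1.76) / 6.02 = (112.2 − 1.76)/6.02 = 18.346.

18.35 bits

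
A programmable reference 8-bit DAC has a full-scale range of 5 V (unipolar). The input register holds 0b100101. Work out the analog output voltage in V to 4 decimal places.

0.7227 V

LSB = 5 V / 2^8 = 19.531 mV.
Code 0b100101 = 37 decimal.
V_out = 0 + 37 × 0.0195312 V = 0.722656 V.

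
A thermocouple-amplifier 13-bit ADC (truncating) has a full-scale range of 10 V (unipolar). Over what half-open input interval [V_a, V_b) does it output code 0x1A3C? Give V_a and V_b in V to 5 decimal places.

[8.19824 V, 8.19946 V)

LSB = 10/2^13 = 1.221 mV.
Code 0x1A3C = 6716 decimal.
V_a = V_low + 6716·LSB = 8.19824 V; V_b = V_low + 6717·LSB = 8.19946 V.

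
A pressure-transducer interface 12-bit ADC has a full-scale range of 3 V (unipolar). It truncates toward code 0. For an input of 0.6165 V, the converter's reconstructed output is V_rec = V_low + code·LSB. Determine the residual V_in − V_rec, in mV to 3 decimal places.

0.533 mV

One LSB is 3 V / 4096 = 0.732 mV.
(V_in − V_low)/LSB = (0.6165 − 0)/0.000732422 = 841.7280 → code 841 (floor).
V_rec = 0 + 841·0.000732422 = 0.6159668 V.
V_in − V_rec = 0.000533203 V = 0.533 mV.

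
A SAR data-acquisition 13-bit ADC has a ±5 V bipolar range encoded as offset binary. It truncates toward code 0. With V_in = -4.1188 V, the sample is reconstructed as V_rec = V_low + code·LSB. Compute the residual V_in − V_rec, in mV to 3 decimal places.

1.073 mV

One LSB is 10 V / 8192 = 1.221 mV.
(-4.1188 − (−5))/0.0012207 = 721.8790; ⌊·⌋ gives code 721.
Reconstructed: -4.119873 V.
Error = -4.1188 − (−4.119873) = 0.00107305 V = 1.073 mV.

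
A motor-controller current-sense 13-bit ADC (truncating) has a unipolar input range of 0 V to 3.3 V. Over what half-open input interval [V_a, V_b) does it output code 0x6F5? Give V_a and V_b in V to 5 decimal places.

LSB = 3.3/2^13 = 402.83 µV.
Code 0x6F5 = 1781 decimal.
V_a = V_low + 1781·LSB = 0.717444 V; V_b = V_low + 1782·LSB = 0.717847 V.

[0.71744 V, 0.71785 V)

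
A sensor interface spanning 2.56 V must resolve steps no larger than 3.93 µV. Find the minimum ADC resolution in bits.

20 bits

Number of steps required ≥ 2.56 V / 3.93 µV = 651399.49.
Need 2^N ≥ 651399.49; 2^19 = 524288, 2^20 = 1048576.
Minimum N = 20.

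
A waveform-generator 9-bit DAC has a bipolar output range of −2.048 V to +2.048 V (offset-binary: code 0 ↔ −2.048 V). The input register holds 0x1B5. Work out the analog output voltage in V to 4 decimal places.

1.4480 V

LSB = 4.096 V / 2^9 = 8.000 mV.
Code 0x1B5 = 437 decimal.
V_out = (−2.048) + 437 × 0.008 V = 1.448 V.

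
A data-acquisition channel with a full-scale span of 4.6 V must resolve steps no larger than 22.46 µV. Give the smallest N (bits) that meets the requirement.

18 bits

Number of steps required ≥ 4.6 V / 22.46 µV = 204808.55.
Need 2^N ≥ 204808.55; 2^17 = 131072, 2^18 = 262144.
Minimum N = 18.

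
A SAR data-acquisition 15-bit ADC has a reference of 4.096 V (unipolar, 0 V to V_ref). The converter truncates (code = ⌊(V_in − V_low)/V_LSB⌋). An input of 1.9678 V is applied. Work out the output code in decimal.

With 32768 levels over 4.096 V, one step is 125.00 µV.
(V_in − V_low)/LSB = (1.9678 − 0) / 0.000125 = 15742.400.
Floor → code 15742.

code 15742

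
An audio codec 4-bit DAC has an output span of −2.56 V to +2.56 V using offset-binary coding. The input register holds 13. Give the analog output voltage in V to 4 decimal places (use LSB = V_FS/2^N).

LSB = 5.12 V / 2^4 = 320.000 mV.
V_out = (−2.56) + 13 × 0.32 V = 1.6 V.

1.6000 V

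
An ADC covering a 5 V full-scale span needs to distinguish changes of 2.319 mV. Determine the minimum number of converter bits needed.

12 bits

Number of steps required ≥ 5 V / 2.319 mV = 2156.10.
Need 2^N ≥ 2156.10; 2^11 = 2048, 2^12 = 4096.
Minimum N = 12.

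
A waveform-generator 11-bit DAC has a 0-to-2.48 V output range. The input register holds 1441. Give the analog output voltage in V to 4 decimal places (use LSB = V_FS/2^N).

LSB = 2.48 V / 2^11 = 1.211 mV.
V_out = 0 + 1441 × 0.00121094 V = 1.74496 V.

1.7450 V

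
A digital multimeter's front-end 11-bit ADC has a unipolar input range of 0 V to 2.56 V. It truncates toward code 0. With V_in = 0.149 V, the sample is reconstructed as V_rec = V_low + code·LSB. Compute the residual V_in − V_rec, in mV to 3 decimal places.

0.250 mV

One LSB is 2.56 V / 2048 = 1.250 mV.
(0.149 − 0)/0.00125 = 119.2000; ⌊·⌋ gives code 119.
V_rec = 0 + 119·0.00125 = 0.14875 V.
Difference: 0.00025 V → 0.250 mV.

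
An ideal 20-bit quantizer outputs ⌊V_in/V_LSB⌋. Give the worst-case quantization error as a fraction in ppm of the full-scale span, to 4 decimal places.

0.9537 ppm

Truncating → worst-case error = 1 LSB = V_FS/2^20, so 1e+06/1048576 = 0.953674 ppm of full scale.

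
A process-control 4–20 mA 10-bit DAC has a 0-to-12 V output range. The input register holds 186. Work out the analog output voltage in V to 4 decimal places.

LSB = 12 V / 2^10 = 11.719 mV.
V_out = 0 + 186 × 0.0117188 V = 2.17969 V.

2.1797 V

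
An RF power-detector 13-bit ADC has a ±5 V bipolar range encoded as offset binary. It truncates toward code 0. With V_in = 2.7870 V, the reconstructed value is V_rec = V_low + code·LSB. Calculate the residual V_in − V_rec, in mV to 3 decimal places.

Step size: 10 V ÷ 2^13 = 1.221 mV.
Scaled input = 6379.1104 LSBs, so code = 6379.
Reconstructed: 2.7868652 V.
Difference: 0.000134766 V → 0.135 mV.

0.135 mV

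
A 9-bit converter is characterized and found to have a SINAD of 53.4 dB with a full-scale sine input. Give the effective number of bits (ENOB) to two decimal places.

ENOB = (SINAD − 1.76) / 6.02 = (53.4 − 1.76)/6.02 = 8.578.

8.58 bits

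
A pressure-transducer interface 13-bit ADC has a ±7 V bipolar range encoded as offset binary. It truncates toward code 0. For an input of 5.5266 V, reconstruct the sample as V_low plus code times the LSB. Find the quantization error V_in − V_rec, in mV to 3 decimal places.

1.454 mV

One LSB is 14 V / 8192 = 1.709 mV.
(V_in − V_low)/LSB = (5.5266 − (−7))/0.00170898 = 7329.8505 → code 7329 (floor).
V_rec = (−7) + 7329·0.00170898 = 5.5251465 V.
Error = 5.5266 − 5.5251465 = 0.00145352 V = 1.454 mV.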